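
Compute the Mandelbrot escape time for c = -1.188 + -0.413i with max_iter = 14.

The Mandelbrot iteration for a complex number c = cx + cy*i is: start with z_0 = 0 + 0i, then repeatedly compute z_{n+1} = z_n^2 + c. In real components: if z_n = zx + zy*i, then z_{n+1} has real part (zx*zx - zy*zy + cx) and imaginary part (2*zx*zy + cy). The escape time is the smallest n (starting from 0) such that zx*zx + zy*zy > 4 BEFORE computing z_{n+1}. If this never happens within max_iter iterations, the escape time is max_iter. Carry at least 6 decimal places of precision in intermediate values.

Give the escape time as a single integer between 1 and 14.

Answer: 6

Derivation:
z_0 = 0 + 0i, c = -1.1880 + -0.4130i
Iter 1: z = -1.1880 + -0.4130i, |z|^2 = 1.5819
Iter 2: z = 0.0528 + 0.5683i, |z|^2 = 0.3257
Iter 3: z = -1.5082 + -0.3530i, |z|^2 = 2.3992
Iter 4: z = 0.9619 + 0.6518i, |z|^2 = 1.3502
Iter 5: z = -0.6875 + 0.8410i, |z|^2 = 1.1800
Iter 6: z = -1.4226 + -1.5695i, |z|^2 = 4.4870
Escaped at iteration 6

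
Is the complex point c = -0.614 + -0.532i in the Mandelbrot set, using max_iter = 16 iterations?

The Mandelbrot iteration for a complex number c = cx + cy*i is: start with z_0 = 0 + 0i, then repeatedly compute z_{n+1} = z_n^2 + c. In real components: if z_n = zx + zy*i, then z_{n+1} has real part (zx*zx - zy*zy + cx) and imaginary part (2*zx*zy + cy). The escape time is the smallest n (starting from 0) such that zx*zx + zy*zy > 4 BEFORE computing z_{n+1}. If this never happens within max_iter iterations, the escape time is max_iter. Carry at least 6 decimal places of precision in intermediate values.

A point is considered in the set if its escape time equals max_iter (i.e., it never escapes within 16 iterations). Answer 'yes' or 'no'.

Answer: no

Derivation:
z_0 = 0 + 0i, c = -0.6140 + -0.5320i
Iter 1: z = -0.6140 + -0.5320i, |z|^2 = 0.6600
Iter 2: z = -0.5200 + 0.1213i, |z|^2 = 0.2851
Iter 3: z = -0.3583 + -0.6582i, |z|^2 = 0.5615
Iter 4: z = -0.9188 + -0.0604i, |z|^2 = 0.8478
Iter 5: z = 0.2265 + -0.4210i, |z|^2 = 0.2286
Iter 6: z = -0.7399 + -0.7228i, |z|^2 = 1.0699
Iter 7: z = -0.5889 + 0.5376i, |z|^2 = 0.6358
Iter 8: z = -0.5563 + -1.1652i, |z|^2 = 1.6671
Iter 9: z = -1.6622 + 0.7643i, |z|^2 = 3.3471
Iter 10: z = 1.5649 + -3.0727i, |z|^2 = 11.8905
Escaped at iteration 10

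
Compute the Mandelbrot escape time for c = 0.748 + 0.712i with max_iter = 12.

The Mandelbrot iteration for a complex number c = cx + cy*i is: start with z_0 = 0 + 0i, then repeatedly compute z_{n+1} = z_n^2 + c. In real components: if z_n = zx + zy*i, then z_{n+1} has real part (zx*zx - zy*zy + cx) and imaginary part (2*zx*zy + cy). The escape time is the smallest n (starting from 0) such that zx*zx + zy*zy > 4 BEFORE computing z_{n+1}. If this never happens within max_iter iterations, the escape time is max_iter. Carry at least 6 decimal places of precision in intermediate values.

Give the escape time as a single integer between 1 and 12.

Answer: 3

Derivation:
z_0 = 0 + 0i, c = 0.7480 + 0.7120i
Iter 1: z = 0.7480 + 0.7120i, |z|^2 = 1.0664
Iter 2: z = 0.8006 + 1.7772i, |z|^2 = 3.7992
Iter 3: z = -1.7694 + 3.5574i, |z|^2 = 15.7860
Escaped at iteration 3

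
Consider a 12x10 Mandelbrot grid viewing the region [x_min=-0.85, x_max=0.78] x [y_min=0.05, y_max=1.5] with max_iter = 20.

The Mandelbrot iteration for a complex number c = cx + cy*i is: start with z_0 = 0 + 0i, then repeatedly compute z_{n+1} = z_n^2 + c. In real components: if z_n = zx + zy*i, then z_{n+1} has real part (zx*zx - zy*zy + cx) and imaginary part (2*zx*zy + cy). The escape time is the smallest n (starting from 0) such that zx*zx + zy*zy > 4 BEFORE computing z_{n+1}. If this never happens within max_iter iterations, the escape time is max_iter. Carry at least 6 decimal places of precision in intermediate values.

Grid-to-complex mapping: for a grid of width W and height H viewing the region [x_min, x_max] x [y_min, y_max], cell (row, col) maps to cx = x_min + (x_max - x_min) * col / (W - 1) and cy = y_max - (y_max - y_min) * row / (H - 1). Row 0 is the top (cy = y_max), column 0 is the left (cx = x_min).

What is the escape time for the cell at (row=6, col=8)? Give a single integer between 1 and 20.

z_0 = 0 + 0i, c = 0.3355 + 0.5333i
Iter 1: z = 0.3355 + 0.5333i, |z|^2 = 0.3970
Iter 2: z = 0.1635 + 0.8912i, |z|^2 = 0.8209
Iter 3: z = -0.4320 + 0.8248i, |z|^2 = 0.8669
Iter 4: z = -0.1583 + -0.1792i, |z|^2 = 0.0572
Iter 5: z = 0.3284 + 0.5901i, |z|^2 = 0.4560
Iter 6: z = 0.0951 + 0.9209i, |z|^2 = 0.8571
Iter 7: z = -0.5035 + 0.7085i, |z|^2 = 0.7555
Iter 8: z = 0.0870 + -0.1801i, |z|^2 = 0.0400
Iter 9: z = 0.3106 + 0.5020i, |z|^2 = 0.3485
Iter 10: z = 0.1799 + 0.8451i, |z|^2 = 0.7466
Iter 11: z = -0.3464 + 0.8374i, |z|^2 = 0.8213
Iter 12: z = -0.2458 + -0.0469i, |z|^2 = 0.0626
Iter 13: z = 0.3937 + 0.5564i, |z|^2 = 0.4646
Iter 14: z = 0.1809 + 0.9714i, |z|^2 = 0.9764
Iter 15: z = -0.5755 + 0.8847i, |z|^2 = 1.1139
Iter 16: z = -0.1161 + -0.4850i, |z|^2 = 0.2487
Iter 17: z = 0.1137 + 0.6459i, |z|^2 = 0.4301
Iter 18: z = -0.0688 + 0.6803i, |z|^2 = 0.4675
Iter 19: z = -0.1226 + 0.4397i, |z|^2 = 0.2084

Answer: 20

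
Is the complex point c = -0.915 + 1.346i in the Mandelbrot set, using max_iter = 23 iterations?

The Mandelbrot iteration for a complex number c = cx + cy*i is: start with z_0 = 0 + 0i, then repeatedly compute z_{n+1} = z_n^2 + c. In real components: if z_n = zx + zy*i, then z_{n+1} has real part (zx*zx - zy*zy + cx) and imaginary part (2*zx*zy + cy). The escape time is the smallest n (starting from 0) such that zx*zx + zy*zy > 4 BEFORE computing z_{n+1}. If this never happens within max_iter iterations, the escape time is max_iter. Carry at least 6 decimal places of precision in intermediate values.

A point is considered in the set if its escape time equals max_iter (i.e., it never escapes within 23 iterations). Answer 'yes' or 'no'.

z_0 = 0 + 0i, c = -0.9150 + 1.3460i
Iter 1: z = -0.9150 + 1.3460i, |z|^2 = 2.6489
Iter 2: z = -1.8895 + -1.1172i, |z|^2 = 4.8183
Escaped at iteration 2

Answer: no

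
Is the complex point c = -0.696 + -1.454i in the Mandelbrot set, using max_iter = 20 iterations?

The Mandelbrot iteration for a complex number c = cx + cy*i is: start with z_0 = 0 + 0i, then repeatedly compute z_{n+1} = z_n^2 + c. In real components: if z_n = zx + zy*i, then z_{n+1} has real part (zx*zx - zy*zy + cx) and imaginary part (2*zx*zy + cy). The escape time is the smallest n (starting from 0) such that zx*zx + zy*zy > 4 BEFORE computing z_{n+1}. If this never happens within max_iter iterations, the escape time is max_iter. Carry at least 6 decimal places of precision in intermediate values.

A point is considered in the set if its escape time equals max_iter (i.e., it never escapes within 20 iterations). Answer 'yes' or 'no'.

z_0 = 0 + 0i, c = -0.6960 + -1.4540i
Iter 1: z = -0.6960 + -1.4540i, |z|^2 = 2.5985
Iter 2: z = -2.3257 + 0.5700i, |z|^2 = 5.7337
Escaped at iteration 2

Answer: no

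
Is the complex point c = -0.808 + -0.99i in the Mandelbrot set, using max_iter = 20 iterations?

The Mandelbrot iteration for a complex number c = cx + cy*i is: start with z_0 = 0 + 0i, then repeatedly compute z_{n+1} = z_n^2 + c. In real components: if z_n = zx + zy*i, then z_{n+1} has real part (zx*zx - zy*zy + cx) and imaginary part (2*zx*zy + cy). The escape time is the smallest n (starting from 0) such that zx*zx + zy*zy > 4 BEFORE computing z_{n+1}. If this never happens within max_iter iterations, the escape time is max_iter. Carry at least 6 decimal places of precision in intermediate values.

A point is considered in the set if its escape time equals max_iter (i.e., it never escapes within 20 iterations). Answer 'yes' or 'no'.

Answer: no

Derivation:
z_0 = 0 + 0i, c = -0.8080 + -0.9900i
Iter 1: z = -0.8080 + -0.9900i, |z|^2 = 1.6330
Iter 2: z = -1.1352 + 0.6098i, |z|^2 = 1.6607
Iter 3: z = 0.1089 + -2.3746i, |z|^2 = 5.6507
Escaped at iteration 3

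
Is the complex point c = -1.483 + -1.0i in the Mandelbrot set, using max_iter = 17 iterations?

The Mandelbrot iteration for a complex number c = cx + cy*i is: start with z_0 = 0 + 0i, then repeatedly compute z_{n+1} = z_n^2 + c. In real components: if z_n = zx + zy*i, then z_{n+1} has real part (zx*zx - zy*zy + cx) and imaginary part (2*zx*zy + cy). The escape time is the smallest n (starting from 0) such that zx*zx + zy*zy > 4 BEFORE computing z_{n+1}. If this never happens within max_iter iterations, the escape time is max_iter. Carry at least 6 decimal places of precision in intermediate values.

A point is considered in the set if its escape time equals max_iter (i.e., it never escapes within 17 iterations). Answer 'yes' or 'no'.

Answer: no

Derivation:
z_0 = 0 + 0i, c = -1.4830 + -1.0000i
Iter 1: z = -1.4830 + -1.0000i, |z|^2 = 3.1993
Iter 2: z = -0.2837 + 1.9660i, |z|^2 = 3.9456
Iter 3: z = -5.2677 + -2.1156i, |z|^2 = 32.2238
Escaped at iteration 3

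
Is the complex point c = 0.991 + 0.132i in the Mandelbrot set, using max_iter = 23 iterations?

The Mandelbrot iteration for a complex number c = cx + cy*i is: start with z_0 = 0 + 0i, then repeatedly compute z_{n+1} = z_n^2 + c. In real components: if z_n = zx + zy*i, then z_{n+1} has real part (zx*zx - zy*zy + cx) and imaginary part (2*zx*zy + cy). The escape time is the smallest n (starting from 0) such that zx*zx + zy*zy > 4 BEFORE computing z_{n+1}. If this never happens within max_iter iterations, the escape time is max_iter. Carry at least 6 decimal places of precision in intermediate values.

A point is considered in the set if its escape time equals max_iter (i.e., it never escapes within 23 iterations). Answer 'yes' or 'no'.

z_0 = 0 + 0i, c = 0.9910 + 0.1320i
Iter 1: z = 0.9910 + 0.1320i, |z|^2 = 0.9995
Iter 2: z = 1.9557 + 0.3936i, |z|^2 = 3.9795
Iter 3: z = 4.6607 + 1.6716i, |z|^2 = 24.5159
Escaped at iteration 3

Answer: no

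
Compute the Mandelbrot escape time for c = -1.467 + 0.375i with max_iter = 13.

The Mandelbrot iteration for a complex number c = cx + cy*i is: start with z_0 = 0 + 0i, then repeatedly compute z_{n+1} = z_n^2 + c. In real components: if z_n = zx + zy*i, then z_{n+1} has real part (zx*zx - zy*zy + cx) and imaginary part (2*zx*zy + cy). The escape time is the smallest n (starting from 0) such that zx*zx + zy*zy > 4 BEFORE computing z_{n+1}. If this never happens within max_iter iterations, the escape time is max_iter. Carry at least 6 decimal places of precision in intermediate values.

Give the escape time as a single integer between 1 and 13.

z_0 = 0 + 0i, c = -1.4670 + 0.3750i
Iter 1: z = -1.4670 + 0.3750i, |z|^2 = 2.2927
Iter 2: z = 0.5445 + -0.7252i, |z|^2 = 0.8224
Iter 3: z = -1.6965 + -0.4147i, |z|^2 = 3.0503
Iter 4: z = 1.2393 + 1.7823i, |z|^2 = 4.7122
Escaped at iteration 4

Answer: 4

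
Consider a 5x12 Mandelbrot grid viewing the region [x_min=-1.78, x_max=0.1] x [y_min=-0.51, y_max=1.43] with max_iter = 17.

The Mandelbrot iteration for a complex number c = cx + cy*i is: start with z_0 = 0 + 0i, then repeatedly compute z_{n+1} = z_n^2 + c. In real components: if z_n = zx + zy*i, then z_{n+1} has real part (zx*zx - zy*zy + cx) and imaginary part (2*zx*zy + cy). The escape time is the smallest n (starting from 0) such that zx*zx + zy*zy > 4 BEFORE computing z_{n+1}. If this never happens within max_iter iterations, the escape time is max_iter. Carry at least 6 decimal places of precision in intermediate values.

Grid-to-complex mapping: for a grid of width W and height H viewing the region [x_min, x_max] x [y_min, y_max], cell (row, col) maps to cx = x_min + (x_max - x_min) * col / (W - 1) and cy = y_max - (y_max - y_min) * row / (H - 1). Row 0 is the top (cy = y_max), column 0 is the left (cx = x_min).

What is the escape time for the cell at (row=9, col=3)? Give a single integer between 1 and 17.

z_0 = 0 + 0i, c = -0.3700 + -0.1573i
Iter 1: z = -0.3700 + -0.1573i, |z|^2 = 0.1616
Iter 2: z = -0.2578 + -0.0409i, |z|^2 = 0.0682
Iter 3: z = -0.3052 + -0.1362i, |z|^2 = 0.1117
Iter 4: z = -0.2954 + -0.0741i, |z|^2 = 0.0928
Iter 5: z = -0.2882 + -0.1135i, |z|^2 = 0.0960
Iter 6: z = -0.2998 + -0.0919i, |z|^2 = 0.0983
Iter 7: z = -0.2886 + -0.1022i, |z|^2 = 0.0937
Iter 8: z = -0.2972 + -0.0983i, |z|^2 = 0.0980
Iter 9: z = -0.2913 + -0.0989i, |z|^2 = 0.0947
Iter 10: z = -0.2949 + -0.0997i, |z|^2 = 0.0969
Iter 11: z = -0.2930 + -0.0985i, |z|^2 = 0.0955
Iter 12: z = -0.2939 + -0.0996i, |z|^2 = 0.0963
Iter 13: z = -0.2936 + -0.0988i, |z|^2 = 0.0959
Iter 14: z = -0.2936 + -0.0993i, |z|^2 = 0.0960
Iter 15: z = -0.2937 + -0.0990i, |z|^2 = 0.0960
Iter 16: z = -0.2936 + -0.0991i, |z|^2 = 0.0960

Answer: 17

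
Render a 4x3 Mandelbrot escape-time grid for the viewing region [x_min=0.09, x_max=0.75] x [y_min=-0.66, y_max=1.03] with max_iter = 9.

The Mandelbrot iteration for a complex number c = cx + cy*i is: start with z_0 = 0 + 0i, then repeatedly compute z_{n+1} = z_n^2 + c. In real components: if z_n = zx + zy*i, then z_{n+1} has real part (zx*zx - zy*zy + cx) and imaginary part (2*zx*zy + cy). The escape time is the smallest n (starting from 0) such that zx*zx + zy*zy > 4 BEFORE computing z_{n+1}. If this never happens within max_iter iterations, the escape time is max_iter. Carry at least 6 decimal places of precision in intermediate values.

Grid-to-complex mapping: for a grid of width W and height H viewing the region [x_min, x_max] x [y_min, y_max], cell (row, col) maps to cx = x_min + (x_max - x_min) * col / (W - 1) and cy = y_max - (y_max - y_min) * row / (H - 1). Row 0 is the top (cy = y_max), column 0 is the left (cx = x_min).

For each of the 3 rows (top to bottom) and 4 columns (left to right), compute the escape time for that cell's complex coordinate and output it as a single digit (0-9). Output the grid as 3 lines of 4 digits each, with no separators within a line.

(row=0, col=0): c = 0.0900 + 1.0300i → escape time 4
(row=0, col=1): c = 0.3100 + 1.0300i → escape time 3
(row=0, col=2): c = 0.5300 + 1.0300i → escape time 2
(row=0, col=3): c = 0.7500 + 1.0300i → escape time 2
(row=1, col=0): c = 0.0900 + 0.1850i → escape time 9
(row=1, col=1): c = 0.3100 + 0.1850i → escape time 9
(row=1, col=2): c = 0.5300 + 0.1850i → escape time 5
(row=1, col=3): c = 0.7500 + 0.1850i → escape time 3
(row=2, col=0): c = 0.0900 + -0.6600i → escape time 9
(row=2, col=1): c = 0.3100 + -0.6600i → escape time 8
(row=2, col=2): c = 0.5300 + -0.6600i → escape time 3
(row=2, col=3): c = 0.7500 + -0.6600i → escape time 3

Answer: 4322
9953
9833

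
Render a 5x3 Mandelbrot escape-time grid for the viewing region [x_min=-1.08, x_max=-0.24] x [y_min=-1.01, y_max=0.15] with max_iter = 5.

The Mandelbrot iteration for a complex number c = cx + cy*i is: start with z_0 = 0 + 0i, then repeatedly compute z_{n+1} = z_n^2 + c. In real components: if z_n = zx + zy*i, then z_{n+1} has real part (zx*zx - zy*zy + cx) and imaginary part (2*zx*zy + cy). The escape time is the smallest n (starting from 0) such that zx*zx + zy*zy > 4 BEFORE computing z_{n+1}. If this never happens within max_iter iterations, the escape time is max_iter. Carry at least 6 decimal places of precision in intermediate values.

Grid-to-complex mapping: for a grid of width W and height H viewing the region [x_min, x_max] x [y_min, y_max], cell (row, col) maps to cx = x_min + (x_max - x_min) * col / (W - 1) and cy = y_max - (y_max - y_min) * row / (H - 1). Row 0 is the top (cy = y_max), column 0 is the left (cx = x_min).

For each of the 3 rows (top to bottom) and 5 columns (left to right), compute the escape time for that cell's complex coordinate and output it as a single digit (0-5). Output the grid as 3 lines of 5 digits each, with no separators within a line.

(row=0, col=0): c = -1.0800 + 0.1500i → escape time 5
(row=0, col=1): c = -0.8700 + 0.1500i → escape time 5
(row=0, col=2): c = -0.6600 + 0.1500i → escape time 5
(row=0, col=3): c = -0.4500 + 0.1500i → escape time 5
(row=0, col=4): c = -0.2400 + 0.1500i → escape time 5
(row=1, col=0): c = -1.0800 + -0.4300i → escape time 5
(row=1, col=1): c = -0.8700 + -0.4300i → escape time 5
(row=1, col=2): c = -0.6600 + -0.4300i → escape time 5
(row=1, col=3): c = -0.4500 + -0.4300i → escape time 5
(row=1, col=4): c = -0.2400 + -0.4300i → escape time 5
(row=2, col=0): c = -1.0800 + -1.0100i → escape time 3
(row=2, col=1): c = -0.8700 + -1.0100i → escape time 3
(row=2, col=2): c = -0.6600 + -1.0100i → escape time 4
(row=2, col=3): c = -0.4500 + -1.0100i → escape time 4
(row=2, col=4): c = -0.2400 + -1.0100i → escape time 5

Answer: 55555
55555
33445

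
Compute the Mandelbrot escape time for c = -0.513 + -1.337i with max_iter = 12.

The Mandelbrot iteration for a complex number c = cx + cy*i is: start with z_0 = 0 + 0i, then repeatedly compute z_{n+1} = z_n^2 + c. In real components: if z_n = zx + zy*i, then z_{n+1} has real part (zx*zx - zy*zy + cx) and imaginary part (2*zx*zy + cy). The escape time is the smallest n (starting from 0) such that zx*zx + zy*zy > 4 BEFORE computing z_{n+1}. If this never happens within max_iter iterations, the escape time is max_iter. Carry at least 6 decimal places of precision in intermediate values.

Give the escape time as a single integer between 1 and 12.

z_0 = 0 + 0i, c = -0.5130 + -1.3370i
Iter 1: z = -0.5130 + -1.3370i, |z|^2 = 2.0507
Iter 2: z = -2.0374 + 0.0348i, |z|^2 = 4.1522
Escaped at iteration 2

Answer: 2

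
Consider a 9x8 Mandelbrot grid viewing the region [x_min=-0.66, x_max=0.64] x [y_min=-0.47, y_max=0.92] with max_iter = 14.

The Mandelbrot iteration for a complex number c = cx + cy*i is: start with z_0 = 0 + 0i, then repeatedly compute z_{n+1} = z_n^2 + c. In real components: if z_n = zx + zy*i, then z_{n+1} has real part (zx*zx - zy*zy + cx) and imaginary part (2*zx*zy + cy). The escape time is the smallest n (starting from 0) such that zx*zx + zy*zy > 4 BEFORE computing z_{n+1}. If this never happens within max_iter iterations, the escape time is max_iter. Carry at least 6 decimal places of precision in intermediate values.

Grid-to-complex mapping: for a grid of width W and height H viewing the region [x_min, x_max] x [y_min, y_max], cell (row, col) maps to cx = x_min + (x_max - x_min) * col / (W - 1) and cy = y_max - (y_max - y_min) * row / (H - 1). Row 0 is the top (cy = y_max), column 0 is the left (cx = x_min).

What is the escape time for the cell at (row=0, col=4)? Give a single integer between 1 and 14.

z_0 = 0 + 0i, c = -0.0100 + 0.9200i
Iter 1: z = -0.0100 + 0.9200i, |z|^2 = 0.8465
Iter 2: z = -0.8563 + 0.9016i, |z|^2 = 1.5461
Iter 3: z = -0.0896 + -0.6241i, |z|^2 = 0.3975
Iter 4: z = -0.3914 + 1.0319i, |z|^2 = 1.2180
Iter 5: z = -0.9215 + 0.1122i, |z|^2 = 0.8618
Iter 6: z = 0.8267 + 0.7133i, |z|^2 = 1.1921
Iter 7: z = 0.1646 + 2.0993i, |z|^2 = 4.4341
Escaped at iteration 7

Answer: 7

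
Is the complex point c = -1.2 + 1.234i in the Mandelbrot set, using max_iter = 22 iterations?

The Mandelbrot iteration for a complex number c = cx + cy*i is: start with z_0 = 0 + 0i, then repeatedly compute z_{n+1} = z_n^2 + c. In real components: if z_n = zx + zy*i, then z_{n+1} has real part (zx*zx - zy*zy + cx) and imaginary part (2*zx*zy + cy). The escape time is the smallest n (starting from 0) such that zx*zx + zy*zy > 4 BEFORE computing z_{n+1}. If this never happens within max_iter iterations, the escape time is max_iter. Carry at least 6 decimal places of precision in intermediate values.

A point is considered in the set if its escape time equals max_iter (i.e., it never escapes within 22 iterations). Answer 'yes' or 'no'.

Answer: no

Derivation:
z_0 = 0 + 0i, c = -1.2000 + 1.2340i
Iter 1: z = -1.2000 + 1.2340i, |z|^2 = 2.9628
Iter 2: z = -1.2828 + -1.7276i, |z|^2 = 4.6301
Escaped at iteration 2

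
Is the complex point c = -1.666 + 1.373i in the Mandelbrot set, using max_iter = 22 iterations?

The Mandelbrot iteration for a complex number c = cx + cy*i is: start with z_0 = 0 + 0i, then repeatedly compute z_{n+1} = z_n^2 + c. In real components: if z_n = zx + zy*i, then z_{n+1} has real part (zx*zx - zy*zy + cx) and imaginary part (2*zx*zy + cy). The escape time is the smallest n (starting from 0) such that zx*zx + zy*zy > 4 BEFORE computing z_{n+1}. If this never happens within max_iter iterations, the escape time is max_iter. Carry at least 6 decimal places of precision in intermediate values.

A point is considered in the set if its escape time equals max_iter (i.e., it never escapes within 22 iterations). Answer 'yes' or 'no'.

z_0 = 0 + 0i, c = -1.6660 + 1.3730i
Iter 1: z = -1.6660 + 1.3730i, |z|^2 = 4.6607
Escaped at iteration 1

Answer: no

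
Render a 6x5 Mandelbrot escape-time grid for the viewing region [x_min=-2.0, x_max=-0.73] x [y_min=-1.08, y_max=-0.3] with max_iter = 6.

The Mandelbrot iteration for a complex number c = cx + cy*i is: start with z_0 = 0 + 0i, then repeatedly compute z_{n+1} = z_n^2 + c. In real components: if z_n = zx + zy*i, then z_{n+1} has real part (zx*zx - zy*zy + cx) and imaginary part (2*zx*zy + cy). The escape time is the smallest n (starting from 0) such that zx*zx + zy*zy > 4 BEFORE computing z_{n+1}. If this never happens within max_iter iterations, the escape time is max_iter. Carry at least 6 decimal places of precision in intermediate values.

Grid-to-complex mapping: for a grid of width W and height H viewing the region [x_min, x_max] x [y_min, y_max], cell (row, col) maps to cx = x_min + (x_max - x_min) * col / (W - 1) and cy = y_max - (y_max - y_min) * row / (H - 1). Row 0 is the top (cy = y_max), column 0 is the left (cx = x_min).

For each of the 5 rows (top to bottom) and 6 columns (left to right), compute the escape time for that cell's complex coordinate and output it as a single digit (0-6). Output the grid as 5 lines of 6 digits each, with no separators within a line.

Answer: 145666
133556
133345
123334
112333

Derivation:
(row=0, col=0): c = -2.0000 + -0.3000i → escape time 1
(row=0, col=1): c = -1.7460 + -0.3000i → escape time 4
(row=0, col=2): c = -1.4920 + -0.3000i → escape time 5
(row=0, col=3): c = -1.2380 + -0.3000i → escape time 6
(row=0, col=4): c = -0.9840 + -0.3000i → escape time 6
(row=0, col=5): c = -0.7300 + -0.3000i → escape time 6
(row=1, col=0): c = -2.0000 + -0.4950i → escape time 1
(row=1, col=1): c = -1.7460 + -0.4950i → escape time 3
(row=1, col=2): c = -1.4920 + -0.4950i → escape time 3
(row=1, col=3): c = -1.2380 + -0.4950i → escape time 5
(row=1, col=4): c = -0.9840 + -0.4950i → escape time 5
(row=1, col=5): c = -0.7300 + -0.4950i → escape time 6
(row=2, col=0): c = -2.0000 + -0.6900i → escape time 1
(row=2, col=1): c = -1.7460 + -0.6900i → escape time 3
(row=2, col=2): c = -1.4920 + -0.6900i → escape time 3
(row=2, col=3): c = -1.2380 + -0.6900i → escape time 3
(row=2, col=4): c = -0.9840 + -0.6900i → escape time 4
(row=2, col=5): c = -0.7300 + -0.6900i → escape time 5
(row=3, col=0): c = -2.0000 + -0.8850i → escape time 1
(row=3, col=1): c = -1.7460 + -0.8850i → escape time 2
(row=3, col=2): c = -1.4920 + -0.8850i → escape time 3
(row=3, col=3): c = -1.2380 + -0.8850i → escape time 3
(row=3, col=4): c = -0.9840 + -0.8850i → escape time 3
(row=3, col=5): c = -0.7300 + -0.8850i → escape time 4
(row=4, col=0): c = -2.0000 + -1.0800i → escape time 1
(row=4, col=1): c = -1.7460 + -1.0800i → escape time 1
(row=4, col=2): c = -1.4920 + -1.0800i → escape time 2
(row=4, col=3): c = -1.2380 + -1.0800i → escape time 3
(row=4, col=4): c = -0.9840 + -1.0800i → escape time 3
(row=4, col=5): c = -0.7300 + -1.0800i → escape time 3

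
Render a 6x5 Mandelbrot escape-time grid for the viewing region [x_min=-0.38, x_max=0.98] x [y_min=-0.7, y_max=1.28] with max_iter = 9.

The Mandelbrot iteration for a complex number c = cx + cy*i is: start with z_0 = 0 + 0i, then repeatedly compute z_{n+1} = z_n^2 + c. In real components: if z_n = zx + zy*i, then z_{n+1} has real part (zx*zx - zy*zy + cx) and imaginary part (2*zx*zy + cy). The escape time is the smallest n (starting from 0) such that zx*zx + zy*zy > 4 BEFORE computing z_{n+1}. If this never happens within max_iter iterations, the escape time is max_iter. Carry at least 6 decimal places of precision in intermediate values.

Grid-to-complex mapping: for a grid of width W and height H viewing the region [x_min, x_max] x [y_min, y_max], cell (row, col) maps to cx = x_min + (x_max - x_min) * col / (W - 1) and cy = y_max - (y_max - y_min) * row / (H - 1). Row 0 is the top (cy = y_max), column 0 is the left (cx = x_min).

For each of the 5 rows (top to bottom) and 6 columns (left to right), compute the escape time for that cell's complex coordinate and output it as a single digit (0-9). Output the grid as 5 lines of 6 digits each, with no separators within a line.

(row=0, col=0): c = -0.3800 + 1.2800i → escape time 3
(row=0, col=1): c = -0.1080 + 1.2800i → escape time 2
(row=0, col=2): c = 0.1640 + 1.2800i → escape time 2
(row=0, col=3): c = 0.4360 + 1.2800i → escape time 2
(row=0, col=4): c = 0.7080 + 1.2800i → escape time 2
(row=0, col=5): c = 0.9800 + 1.2800i → escape time 2
(row=1, col=0): c = -0.3800 + 0.7850i → escape time 7
(row=1, col=1): c = -0.1080 + 0.7850i → escape time 9
(row=1, col=2): c = 0.1640 + 0.7850i → escape time 5
(row=1, col=3): c = 0.4360 + 0.7850i → escape time 4
(row=1, col=4): c = 0.7080 + 0.7850i → escape time 3
(row=1, col=5): c = 0.9800 + 0.7850i → escape time 2
(row=2, col=0): c = -0.3800 + 0.2900i → escape time 9
(row=2, col=1): c = -0.1080 + 0.2900i → escape time 9
(row=2, col=2): c = 0.1640 + 0.2900i → escape time 9
(row=2, col=3): c = 0.4360 + 0.2900i → escape time 8
(row=2, col=4): c = 0.7080 + 0.2900i → escape time 3
(row=2, col=5): c = 0.9800 + 0.2900i → escape time 2
(row=3, col=0): c = -0.3800 + -0.2050i → escape time 9
(row=3, col=1): c = -0.1080 + -0.2050i → escape time 9
(row=3, col=2): c = 0.1640 + -0.2050i → escape time 9
(row=3, col=3): c = 0.4360 + -0.2050i → escape time 9
(row=3, col=4): c = 0.7080 + -0.2050i → escape time 3
(row=3, col=5): c = 0.9800 + -0.2050i → escape time 3
(row=4, col=0): c = -0.3800 + -0.7000i → escape time 9
(row=4, col=1): c = -0.1080 + -0.7000i → escape time 9
(row=4, col=2): c = 0.1640 + -0.7000i → escape time 7
(row=4, col=3): c = 0.4360 + -0.7000i → escape time 4
(row=4, col=4): c = 0.7080 + -0.7000i → escape time 3
(row=4, col=5): c = 0.9800 + -0.7000i → escape time 2

Answer: 322222
795432
999832
999933
997432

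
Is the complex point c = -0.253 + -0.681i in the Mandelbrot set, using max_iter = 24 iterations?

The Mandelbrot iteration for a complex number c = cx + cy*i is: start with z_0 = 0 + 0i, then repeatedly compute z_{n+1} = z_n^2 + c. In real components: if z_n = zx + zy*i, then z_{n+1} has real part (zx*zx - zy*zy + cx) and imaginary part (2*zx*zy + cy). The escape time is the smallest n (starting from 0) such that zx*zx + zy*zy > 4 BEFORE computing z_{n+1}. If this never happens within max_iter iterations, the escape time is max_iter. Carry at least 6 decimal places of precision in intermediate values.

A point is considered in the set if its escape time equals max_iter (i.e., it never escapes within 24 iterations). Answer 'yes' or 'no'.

z_0 = 0 + 0i, c = -0.2530 + -0.6810i
Iter 1: z = -0.2530 + -0.6810i, |z|^2 = 0.5278
Iter 2: z = -0.6528 + -0.3364i, |z|^2 = 0.5393
Iter 3: z = 0.0599 + -0.2418i, |z|^2 = 0.0621
Iter 4: z = -0.3079 + -0.7100i, |z|^2 = 0.5989
Iter 5: z = -0.6623 + -0.2438i, |z|^2 = 0.4981
Iter 6: z = 0.1262 + -0.3580i, |z|^2 = 0.1441
Iter 7: z = -0.3653 + -0.7713i, |z|^2 = 0.7284
Iter 8: z = -0.7145 + -0.1175i, |z|^2 = 0.5244
Iter 9: z = 0.2438 + -0.5131i, |z|^2 = 0.3227
Iter 10: z = -0.4569 + -0.9311i, |z|^2 = 1.0757
Iter 11: z = -0.9113 + 0.1698i, |z|^2 = 0.8593
Iter 12: z = 0.5486 + -0.9905i, |z|^2 = 1.2821
Iter 13: z = -0.9331 + -1.7678i, |z|^2 = 3.9958
Iter 14: z = -2.5076 + 2.6180i, |z|^2 = 13.1417
Escaped at iteration 14

Answer: no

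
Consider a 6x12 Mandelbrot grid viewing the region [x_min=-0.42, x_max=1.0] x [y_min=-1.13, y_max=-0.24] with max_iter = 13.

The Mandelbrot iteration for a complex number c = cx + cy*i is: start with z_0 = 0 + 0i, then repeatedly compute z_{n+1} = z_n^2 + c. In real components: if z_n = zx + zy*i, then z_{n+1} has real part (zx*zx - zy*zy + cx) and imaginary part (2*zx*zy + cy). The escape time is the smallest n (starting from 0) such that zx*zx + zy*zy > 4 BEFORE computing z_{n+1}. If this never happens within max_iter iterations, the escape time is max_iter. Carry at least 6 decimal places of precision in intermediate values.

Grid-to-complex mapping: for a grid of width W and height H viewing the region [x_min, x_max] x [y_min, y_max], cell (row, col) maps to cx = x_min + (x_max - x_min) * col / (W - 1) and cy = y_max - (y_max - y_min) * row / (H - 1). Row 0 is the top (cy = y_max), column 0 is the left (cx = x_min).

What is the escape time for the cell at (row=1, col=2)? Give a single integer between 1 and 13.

z_0 = 0 + 0i, c = 0.1480 + -0.3209i
Iter 1: z = 0.1480 + -0.3209i, |z|^2 = 0.1249
Iter 2: z = 0.0669 + -0.4159i, |z|^2 = 0.1774
Iter 3: z = -0.0205 + -0.3766i, |z|^2 = 0.1422
Iter 4: z = 0.0066 + -0.3055i, |z|^2 = 0.0934
Iter 5: z = 0.0547 + -0.3249i, |z|^2 = 0.1086
Iter 6: z = 0.0454 + -0.3565i, |z|^2 = 0.1291
Iter 7: z = 0.0230 + -0.3533i, |z|^2 = 0.1253
Iter 8: z = 0.0237 + -0.3371i, |z|^2 = 0.1142
Iter 9: z = 0.0349 + -0.3369i, |z|^2 = 0.1147
Iter 10: z = 0.0357 + -0.3444i, |z|^2 = 0.1199
Iter 11: z = 0.0307 + -0.3455i, |z|^2 = 0.1203
Iter 12: z = 0.0296 + -0.3421i, |z|^2 = 0.1179

Answer: 13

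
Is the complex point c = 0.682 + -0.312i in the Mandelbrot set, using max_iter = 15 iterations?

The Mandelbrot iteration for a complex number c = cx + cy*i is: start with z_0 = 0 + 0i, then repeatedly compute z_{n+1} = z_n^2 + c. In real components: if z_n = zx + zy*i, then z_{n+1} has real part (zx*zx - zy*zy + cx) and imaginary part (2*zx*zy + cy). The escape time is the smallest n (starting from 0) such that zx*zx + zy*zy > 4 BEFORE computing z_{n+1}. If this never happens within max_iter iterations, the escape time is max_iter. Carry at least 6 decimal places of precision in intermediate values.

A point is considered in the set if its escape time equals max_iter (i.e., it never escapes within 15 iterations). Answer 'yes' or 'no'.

Answer: no

Derivation:
z_0 = 0 + 0i, c = 0.6820 + -0.3120i
Iter 1: z = 0.6820 + -0.3120i, |z|^2 = 0.5625
Iter 2: z = 1.0498 + -0.7376i, |z|^2 = 1.6460
Iter 3: z = 1.2400 + -1.8606i, |z|^2 = 4.9994
Escaped at iteration 3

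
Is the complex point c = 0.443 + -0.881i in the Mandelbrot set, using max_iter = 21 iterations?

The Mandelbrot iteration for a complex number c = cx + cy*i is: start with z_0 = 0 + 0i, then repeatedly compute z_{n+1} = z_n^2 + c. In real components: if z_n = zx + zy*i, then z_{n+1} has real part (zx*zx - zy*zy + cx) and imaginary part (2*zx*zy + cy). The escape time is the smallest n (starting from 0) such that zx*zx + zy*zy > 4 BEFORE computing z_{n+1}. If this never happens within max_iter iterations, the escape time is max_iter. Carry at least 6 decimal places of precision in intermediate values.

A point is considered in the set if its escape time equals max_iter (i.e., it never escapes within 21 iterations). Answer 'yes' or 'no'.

Answer: no

Derivation:
z_0 = 0 + 0i, c = 0.4430 + -0.8810i
Iter 1: z = 0.4430 + -0.8810i, |z|^2 = 0.9724
Iter 2: z = -0.1369 + -1.6616i, |z|^2 = 2.7795
Iter 3: z = -2.2991 + -0.4260i, |z|^2 = 5.4672
Escaped at iteration 3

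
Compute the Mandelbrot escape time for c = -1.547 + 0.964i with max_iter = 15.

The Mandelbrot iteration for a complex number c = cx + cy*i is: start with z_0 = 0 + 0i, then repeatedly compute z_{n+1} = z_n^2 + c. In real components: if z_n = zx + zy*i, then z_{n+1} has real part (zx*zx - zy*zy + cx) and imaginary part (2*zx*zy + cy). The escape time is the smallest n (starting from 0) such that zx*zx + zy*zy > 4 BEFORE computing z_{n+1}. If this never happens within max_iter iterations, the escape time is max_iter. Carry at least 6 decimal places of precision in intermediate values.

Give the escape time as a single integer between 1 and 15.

z_0 = 0 + 0i, c = -1.5470 + 0.9640i
Iter 1: z = -1.5470 + 0.9640i, |z|^2 = 3.3225
Iter 2: z = -0.0831 + -2.0186i, |z|^2 = 4.0817
Escaped at iteration 2

Answer: 2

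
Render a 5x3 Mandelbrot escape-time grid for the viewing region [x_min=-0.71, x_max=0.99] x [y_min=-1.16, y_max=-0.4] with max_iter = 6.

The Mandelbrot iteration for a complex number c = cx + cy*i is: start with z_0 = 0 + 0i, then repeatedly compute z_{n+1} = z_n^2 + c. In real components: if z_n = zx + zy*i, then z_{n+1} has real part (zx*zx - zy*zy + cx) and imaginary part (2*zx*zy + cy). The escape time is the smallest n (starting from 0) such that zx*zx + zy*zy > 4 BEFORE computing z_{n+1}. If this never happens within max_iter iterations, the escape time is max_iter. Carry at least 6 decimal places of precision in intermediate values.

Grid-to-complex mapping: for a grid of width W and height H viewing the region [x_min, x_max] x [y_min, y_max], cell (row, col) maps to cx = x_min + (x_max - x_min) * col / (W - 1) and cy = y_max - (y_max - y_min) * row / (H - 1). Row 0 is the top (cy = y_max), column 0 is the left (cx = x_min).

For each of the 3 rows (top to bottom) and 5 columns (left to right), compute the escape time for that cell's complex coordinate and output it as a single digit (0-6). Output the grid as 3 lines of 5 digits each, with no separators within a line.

Answer: 66642
46632
34322

Derivation:
(row=0, col=0): c = -0.7100 + -0.4000i → escape time 6
(row=0, col=1): c = -0.2850 + -0.4000i → escape time 6
(row=0, col=2): c = 0.1400 + -0.4000i → escape time 6
(row=0, col=3): c = 0.5650 + -0.4000i → escape time 4
(row=0, col=4): c = 0.9900 + -0.4000i → escape time 2
(row=1, col=0): c = -0.7100 + -0.7800i → escape time 4
(row=1, col=1): c = -0.2850 + -0.7800i → escape time 6
(row=1, col=2): c = 0.1400 + -0.7800i → escape time 6
(row=1, col=3): c = 0.5650 + -0.7800i → escape time 3
(row=1, col=4): c = 0.9900 + -0.7800i → escape time 2
(row=2, col=0): c = -0.7100 + -1.1600i → escape time 3
(row=2, col=1): c = -0.2850 + -1.1600i → escape time 4
(row=2, col=2): c = 0.1400 + -1.1600i → escape time 3
(row=2, col=3): c = 0.5650 + -1.1600i → escape time 2
(row=2, col=4): c = 0.9900 + -1.1600i → escape time 2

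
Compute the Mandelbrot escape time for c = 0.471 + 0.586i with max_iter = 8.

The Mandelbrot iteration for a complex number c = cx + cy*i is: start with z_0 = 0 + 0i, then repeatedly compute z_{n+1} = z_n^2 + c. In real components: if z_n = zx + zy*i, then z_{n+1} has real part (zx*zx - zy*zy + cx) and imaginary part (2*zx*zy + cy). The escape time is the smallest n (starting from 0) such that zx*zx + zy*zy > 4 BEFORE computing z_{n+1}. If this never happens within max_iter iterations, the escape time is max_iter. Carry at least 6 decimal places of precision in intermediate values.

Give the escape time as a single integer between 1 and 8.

Answer: 5

Derivation:
z_0 = 0 + 0i, c = 0.4710 + 0.5860i
Iter 1: z = 0.4710 + 0.5860i, |z|^2 = 0.5652
Iter 2: z = 0.3494 + 1.1380i, |z|^2 = 1.4172
Iter 3: z = -0.7020 + 1.3813i, |z|^2 = 2.4009
Iter 4: z = -0.9444 + -1.3533i, |z|^2 = 2.7232
Iter 5: z = -0.4686 + 3.1420i, |z|^2 = 10.0919
Escaped at iteration 5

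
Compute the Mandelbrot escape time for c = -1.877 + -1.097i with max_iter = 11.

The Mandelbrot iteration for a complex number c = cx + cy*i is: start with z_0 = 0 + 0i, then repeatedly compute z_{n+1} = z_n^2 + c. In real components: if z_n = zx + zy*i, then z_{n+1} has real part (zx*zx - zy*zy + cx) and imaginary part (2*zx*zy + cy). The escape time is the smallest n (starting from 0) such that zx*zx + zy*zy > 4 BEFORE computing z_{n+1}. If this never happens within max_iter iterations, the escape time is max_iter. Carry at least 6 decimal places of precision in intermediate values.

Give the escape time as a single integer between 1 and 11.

z_0 = 0 + 0i, c = -1.8770 + -1.0970i
Iter 1: z = -1.8770 + -1.0970i, |z|^2 = 4.7265
Escaped at iteration 1

Answer: 1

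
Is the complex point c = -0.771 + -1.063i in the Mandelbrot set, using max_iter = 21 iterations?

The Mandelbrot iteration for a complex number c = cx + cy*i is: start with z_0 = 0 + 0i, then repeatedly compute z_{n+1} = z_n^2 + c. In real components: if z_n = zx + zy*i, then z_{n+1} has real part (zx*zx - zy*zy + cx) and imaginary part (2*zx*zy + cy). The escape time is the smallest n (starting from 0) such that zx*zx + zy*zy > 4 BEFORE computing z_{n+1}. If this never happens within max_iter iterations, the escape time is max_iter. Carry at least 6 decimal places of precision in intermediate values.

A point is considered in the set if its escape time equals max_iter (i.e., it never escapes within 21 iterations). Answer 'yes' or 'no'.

Answer: no

Derivation:
z_0 = 0 + 0i, c = -0.7710 + -1.0630i
Iter 1: z = -0.7710 + -1.0630i, |z|^2 = 1.7244
Iter 2: z = -1.3065 + 0.5761i, |z|^2 = 2.0390
Iter 3: z = 0.6041 + -2.5685i, |z|^2 = 6.9621
Escaped at iteration 3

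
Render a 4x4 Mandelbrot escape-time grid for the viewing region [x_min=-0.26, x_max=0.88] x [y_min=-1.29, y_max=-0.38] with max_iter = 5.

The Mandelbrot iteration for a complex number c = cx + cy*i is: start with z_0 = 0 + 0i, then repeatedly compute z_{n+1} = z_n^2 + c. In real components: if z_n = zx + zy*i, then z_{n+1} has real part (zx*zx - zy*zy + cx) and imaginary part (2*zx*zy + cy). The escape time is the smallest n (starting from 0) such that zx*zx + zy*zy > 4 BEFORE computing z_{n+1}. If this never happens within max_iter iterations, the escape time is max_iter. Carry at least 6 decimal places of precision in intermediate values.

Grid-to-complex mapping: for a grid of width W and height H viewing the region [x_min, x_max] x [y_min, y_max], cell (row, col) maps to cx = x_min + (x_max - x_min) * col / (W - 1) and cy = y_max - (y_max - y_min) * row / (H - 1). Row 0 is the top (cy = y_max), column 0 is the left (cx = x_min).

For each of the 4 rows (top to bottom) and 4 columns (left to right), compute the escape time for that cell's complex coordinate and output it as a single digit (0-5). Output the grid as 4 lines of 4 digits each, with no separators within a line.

Answer: 5553
5542
5432
3222

Derivation:
(row=0, col=0): c = -0.2600 + -0.3800i → escape time 5
(row=0, col=1): c = 0.1200 + -0.3800i → escape time 5
(row=0, col=2): c = 0.5000 + -0.3800i → escape time 5
(row=0, col=3): c = 0.8800 + -0.3800i → escape time 3
(row=1, col=0): c = -0.2600 + -0.6833i → escape time 5
(row=1, col=1): c = 0.1200 + -0.6833i → escape time 5
(row=1, col=2): c = 0.5000 + -0.6833i → escape time 4
(row=1, col=3): c = 0.8800 + -0.6833i → escape time 2
(row=2, col=0): c = -0.2600 + -0.9867i → escape time 5
(row=2, col=1): c = 0.1200 + -0.9867i → escape time 4
(row=2, col=2): c = 0.5000 + -0.9867i → escape time 3
(row=2, col=3): c = 0.8800 + -0.9867i → escape time 2
(row=3, col=0): c = -0.2600 + -1.2900i → escape time 3
(row=3, col=1): c = 0.1200 + -1.2900i → escape time 2
(row=3, col=2): c = 0.5000 + -1.2900i → escape time 2
(row=3, col=3): c = 0.8800 + -1.2900i → escape time 2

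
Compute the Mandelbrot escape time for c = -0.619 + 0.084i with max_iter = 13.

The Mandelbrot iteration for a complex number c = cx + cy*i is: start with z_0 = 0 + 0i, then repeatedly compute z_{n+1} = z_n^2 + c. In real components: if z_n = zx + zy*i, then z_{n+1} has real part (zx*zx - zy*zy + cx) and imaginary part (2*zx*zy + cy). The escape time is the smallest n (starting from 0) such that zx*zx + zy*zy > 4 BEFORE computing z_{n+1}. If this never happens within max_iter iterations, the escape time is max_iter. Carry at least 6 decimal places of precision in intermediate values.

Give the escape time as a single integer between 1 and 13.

Answer: 13

Derivation:
z_0 = 0 + 0i, c = -0.6190 + 0.0840i
Iter 1: z = -0.6190 + 0.0840i, |z|^2 = 0.3902
Iter 2: z = -0.2429 + -0.0200i, |z|^2 = 0.0594
Iter 3: z = -0.5604 + 0.0937i, |z|^2 = 0.3228
Iter 4: z = -0.3137 + -0.0210i, |z|^2 = 0.0989
Iter 5: z = -0.5210 + 0.0972i, |z|^2 = 0.2809
Iter 6: z = -0.3570 + -0.0173i, |z|^2 = 0.1277
Iter 7: z = -0.4919 + 0.0963i, |z|^2 = 0.2512
Iter 8: z = -0.3864 + -0.0108i, |z|^2 = 0.1494
Iter 9: z = -0.4698 + 0.0923i, |z|^2 = 0.2293
Iter 10: z = -0.4068 + -0.0028i, |z|^2 = 0.1655
Iter 11: z = -0.4535 + 0.0862i, |z|^2 = 0.2131
Iter 12: z = -0.4207 + 0.0058i, |z|^2 = 0.1771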